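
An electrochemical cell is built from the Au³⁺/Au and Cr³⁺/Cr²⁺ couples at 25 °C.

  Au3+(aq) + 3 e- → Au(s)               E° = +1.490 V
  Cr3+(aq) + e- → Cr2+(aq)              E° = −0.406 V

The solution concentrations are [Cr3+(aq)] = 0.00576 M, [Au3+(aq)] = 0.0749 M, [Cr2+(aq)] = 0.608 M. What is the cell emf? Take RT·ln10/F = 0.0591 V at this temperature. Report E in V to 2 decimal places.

+1.99 V

The Au³⁺/Au couple has the more positive E°, so it is the cathode; Cr³⁺/Cr²⁺ is the anode.
E°cell = +1.490 − (−0.406) = +1.896 V, with n = 3 electrons transferred.
Balancing gives Au3+(aq) + 3 Cr2+(aq) → Au(s) + 3 Cr3+(aq); hence Q = [Cr3+(aq)]^3 / ([Au3+(aq)]·[Cr2+(aq)]^3) = 1.14×10^−5 (log Q = −4.945).
By the Nernst equation, E = +1.896 − (0.0591/3)·(−4.945) = +1.99 V.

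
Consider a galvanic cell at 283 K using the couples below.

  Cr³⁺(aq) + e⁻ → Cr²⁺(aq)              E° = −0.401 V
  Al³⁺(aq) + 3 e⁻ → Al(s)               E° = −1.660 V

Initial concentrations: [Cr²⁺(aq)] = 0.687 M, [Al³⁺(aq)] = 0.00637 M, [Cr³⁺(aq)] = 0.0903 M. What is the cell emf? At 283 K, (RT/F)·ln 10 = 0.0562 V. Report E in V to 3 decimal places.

+1.251 V

Since E°(Cr³⁺/Cr²⁺) > E°(Al³⁺/Al), Cr³⁺/Cr²⁺ serves as the cathode.
The standard potential is −0.401 − (−1.660) = +1.259 V and the balanced reaction transfers n = 3 electrons.
Balancing gives 3 Cr³⁺(aq) + Al(s) → 3 Cr²⁺(aq) + Al³⁺(aq); hence Q = ([Cr²⁺(aq)]^3·[Al³⁺(aq)]) / [Cr³⁺(aq)]^3 = 2.81 (log Q = 0.448).
By the Nernst equation, E = +1.259 − (0.0562/3)·(0.448) = +1.251 V.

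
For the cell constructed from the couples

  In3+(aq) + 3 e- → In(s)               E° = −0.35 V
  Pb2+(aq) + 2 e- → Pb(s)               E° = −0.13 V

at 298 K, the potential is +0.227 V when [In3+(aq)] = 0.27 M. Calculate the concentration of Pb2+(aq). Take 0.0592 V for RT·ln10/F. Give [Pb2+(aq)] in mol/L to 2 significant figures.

0.72 M

The Pb²⁺/Pb couple has the larger reduction potential, so it is the cathode: E°cell = −0.13 − (−0.35) = +0.22 V and n = 6.
From the Nernst equation, log Q = n(E° − E)/0.0592 = 6·(+0.22 − (+0.227))/0.0592 = −0.709.
The balanced reaction is 3 Pb2+(aq) + 2 In(s) → 3 Pb(s) + 2 In3+(aq), so Q = [In3+(aq)]^2 / [Pb2+(aq)]^3.
Substituting the known concentrations and solving, log [Pb2+(aq)] = −0.143 and [Pb2+(aq)] = 0.72 M.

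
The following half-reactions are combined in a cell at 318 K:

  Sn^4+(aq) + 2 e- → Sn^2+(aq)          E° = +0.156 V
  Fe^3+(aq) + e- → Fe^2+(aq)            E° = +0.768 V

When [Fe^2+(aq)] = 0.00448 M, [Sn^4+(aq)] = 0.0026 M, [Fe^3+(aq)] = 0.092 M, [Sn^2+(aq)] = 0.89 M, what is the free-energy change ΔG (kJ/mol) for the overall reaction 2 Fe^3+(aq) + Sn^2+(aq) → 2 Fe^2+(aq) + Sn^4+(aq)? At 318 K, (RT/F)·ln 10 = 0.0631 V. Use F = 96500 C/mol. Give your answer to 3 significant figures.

E°cell = +0.768 − (+0.156) = +0.612 V; the balanced reaction transfers n = 2 electrons.
Here Q = ([Fe^2+(aq)]^2·[Sn^4+(aq)]) / ([Fe^3+(aq)]^2·[Sn^2+(aq)]) = 6.93×10^−6 (log Q = −5.159), giving E = +0.612 − (0.0631/2)·(−5.159) = +0.7748 V.
Finally ΔG = −nFE = −(2)(96500 C/mol)(+0.7748 V) = −150 kJ/mol.

−150 kJ/mol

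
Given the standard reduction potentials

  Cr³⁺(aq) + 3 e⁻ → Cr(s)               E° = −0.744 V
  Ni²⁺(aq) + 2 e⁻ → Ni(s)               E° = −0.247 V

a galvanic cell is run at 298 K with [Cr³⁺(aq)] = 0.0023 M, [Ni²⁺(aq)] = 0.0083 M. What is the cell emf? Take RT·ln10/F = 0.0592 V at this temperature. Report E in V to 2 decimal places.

+0.49 V

Ni²⁺/Ni is reduced (cathode, E° = −0.247 V) and Cr³⁺/Cr is oxidized (anode).
E°cell = −0.247 − (−0.744) = +0.497 V, with n = 6 electrons transferred.
For the overall reaction 3 Ni²⁺(aq) + 2 Cr(s) → 3 Ni(s) + 2 Cr³⁺(aq), Q = [Cr³⁺(aq)]^2 / [Ni²⁺(aq)]^3 = 9.25, giving log Q = 0.966.
E = E° − (0.0592/n)·log Q = +0.497 − (0.0592/6)(0.966) = +0.49 V.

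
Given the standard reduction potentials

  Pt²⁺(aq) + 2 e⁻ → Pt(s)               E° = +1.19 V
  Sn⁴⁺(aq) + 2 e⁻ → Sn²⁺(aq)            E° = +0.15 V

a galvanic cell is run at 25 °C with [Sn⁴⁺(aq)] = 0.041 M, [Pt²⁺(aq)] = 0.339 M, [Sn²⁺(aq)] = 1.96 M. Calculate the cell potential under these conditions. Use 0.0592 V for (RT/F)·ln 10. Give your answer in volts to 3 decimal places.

The Pt²⁺/Pt couple has the more positive E°, so it is the cathode; Sn⁴⁺/Sn²⁺ is the anode.
E°cell = E°cat − E°an = +1.19 − (+0.15) = +1.04 V; n = 2.
Balancing gives Pt²⁺(aq) + Sn²⁺(aq) → Pt(s) + Sn⁴⁺(aq); hence Q = [Sn⁴⁺(aq)] / ([Pt²⁺(aq)]·[Sn²⁺(aq)]) = 0.0617 (log Q = −1.210).
E = E° − (0.0592/n)·log Q = +1.04 − (0.0592/2)(−1.210) = +1.076 V.

+1.076 V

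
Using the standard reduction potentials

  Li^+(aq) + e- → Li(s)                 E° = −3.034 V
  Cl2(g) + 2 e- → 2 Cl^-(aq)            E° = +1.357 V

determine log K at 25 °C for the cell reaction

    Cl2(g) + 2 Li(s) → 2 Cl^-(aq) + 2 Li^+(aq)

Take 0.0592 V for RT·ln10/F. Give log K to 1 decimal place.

The Cl₂/Cl⁻ couple is reduced (cathode); E°cell = +1.357 − (−3.034) = +4.391 V with n = 2.
At equilibrium E = 0, so log K = nE°cell / 0.0592 = (2)(+4.391) / 0.0592 = 148.3.

log K = 148.3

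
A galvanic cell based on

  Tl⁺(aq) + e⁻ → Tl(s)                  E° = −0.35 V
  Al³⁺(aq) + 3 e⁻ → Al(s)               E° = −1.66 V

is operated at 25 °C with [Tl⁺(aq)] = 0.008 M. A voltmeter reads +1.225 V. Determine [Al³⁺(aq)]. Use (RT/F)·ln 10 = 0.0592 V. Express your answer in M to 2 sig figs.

With Tl⁺/Tl at the cathode and Al³⁺/Al at the anode, E°cell = −0.35 − (−1.66) = +1.31 V (n = 3).
Rearranging E = E° − (0.0592/n)·log Q gives log Q = 3(+1.31 − (+1.225))/0.0592 = 4.307.
Balancing electrons gives 3 Tl⁺(aq) + Al(s) → 3 Tl(s) + Al³⁺(aq); thus Q = [Al³⁺(aq)] / [Tl⁺(aq)]^3.
Substituting the known concentrations and solving, log [Al³⁺(aq)] = −1.984 and [Al³⁺(aq)] = 0.010 M.

0.010 M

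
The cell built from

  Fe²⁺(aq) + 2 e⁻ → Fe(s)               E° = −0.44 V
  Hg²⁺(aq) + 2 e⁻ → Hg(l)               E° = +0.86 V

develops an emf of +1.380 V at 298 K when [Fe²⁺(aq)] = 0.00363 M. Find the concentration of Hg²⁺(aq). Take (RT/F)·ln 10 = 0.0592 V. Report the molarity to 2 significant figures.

Hg²⁺/Hg is the cathode (higher E°); E°cell = +0.86 − (−0.44) = +1.30 V with n = 2.
From the Nernst equation, log Q = n(E° − E)/0.0592 = 2·(+1.30 − (+1.380))/0.0592 = −2.703.
The balanced reaction is Hg²⁺(aq) + Fe(s) → Hg(l) + Fe²⁺(aq), so Q = [Fe²⁺(aq)] / [Hg²⁺(aq)].
Solving for the unknown gives log [Hg²⁺(aq)] = 0.263, so [Hg²⁺(aq)] ≈ 1.8 M.

1.8 M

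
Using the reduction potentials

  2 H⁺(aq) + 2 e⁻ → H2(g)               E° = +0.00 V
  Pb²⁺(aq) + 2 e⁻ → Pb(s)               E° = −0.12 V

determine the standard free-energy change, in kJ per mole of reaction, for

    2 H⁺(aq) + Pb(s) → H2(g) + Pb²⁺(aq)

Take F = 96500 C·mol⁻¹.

−23.2 kJ/mol

In the reaction as written H⁺(aq) is reduced, so the 2H⁺/H₂ couple is the cathode and Pb²⁺/Pb is the anode.
E°cell = +0.00 − (−0.12) = +0.12 V; balancing electrons gives n = 2.
ΔG° = −nFE°cell = −(2)(96500)(+0.12) J/mol = −23.2 kJ/mol.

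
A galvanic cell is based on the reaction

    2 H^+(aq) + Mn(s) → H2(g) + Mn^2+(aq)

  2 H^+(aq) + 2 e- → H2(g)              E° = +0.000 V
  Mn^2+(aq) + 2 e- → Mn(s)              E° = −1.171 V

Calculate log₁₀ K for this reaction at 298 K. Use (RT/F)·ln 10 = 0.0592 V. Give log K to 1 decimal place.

log K = 39.6

The 2H⁺/H₂ couple is reduced (cathode); E°cell = +0.000 − (−1.171) = +1.171 V with n = 2.
At equilibrium E = 0, so log K = nE°cell / 0.0592 = (2)(+1.171) / 0.0592 = 39.6.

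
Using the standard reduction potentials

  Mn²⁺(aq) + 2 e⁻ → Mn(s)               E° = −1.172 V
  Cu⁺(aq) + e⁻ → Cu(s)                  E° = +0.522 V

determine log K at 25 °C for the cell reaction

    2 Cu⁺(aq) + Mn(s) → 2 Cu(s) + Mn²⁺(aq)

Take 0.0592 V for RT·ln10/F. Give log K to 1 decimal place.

The Cu⁺/Cu couple is reduced (cathode); E°cell = +0.522 − (−1.172) = +1.694 V with n = 2.
At equilibrium E = 0, so log K = nE°cell / 0.0592 = (2)(+1.694) / 0.0592 = 57.2.

log K = 57.2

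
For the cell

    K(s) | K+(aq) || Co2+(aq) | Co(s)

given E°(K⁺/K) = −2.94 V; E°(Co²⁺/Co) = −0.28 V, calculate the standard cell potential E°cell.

By convention the left-hand electrode in cell notation is the anode (oxidation) and the right-hand electrode is the cathode (reduction).
E°cell = E°(right) − E°(left) = −0.28 − (−2.94) = +2.66 V.

+2.66 V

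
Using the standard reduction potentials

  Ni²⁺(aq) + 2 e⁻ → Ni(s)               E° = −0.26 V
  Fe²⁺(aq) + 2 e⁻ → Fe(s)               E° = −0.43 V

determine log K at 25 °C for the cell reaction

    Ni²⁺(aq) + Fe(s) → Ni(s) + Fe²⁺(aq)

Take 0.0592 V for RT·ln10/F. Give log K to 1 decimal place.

The Ni²⁺/Ni couple is reduced (cathode); E°cell = −0.26 − (−0.43) = +0.17 V with n = 2.
At equilibrium E = 0, so log K = nE°cell / 0.0592 = (2)(+0.17) / 0.0592 = 5.7.

log K = 5.7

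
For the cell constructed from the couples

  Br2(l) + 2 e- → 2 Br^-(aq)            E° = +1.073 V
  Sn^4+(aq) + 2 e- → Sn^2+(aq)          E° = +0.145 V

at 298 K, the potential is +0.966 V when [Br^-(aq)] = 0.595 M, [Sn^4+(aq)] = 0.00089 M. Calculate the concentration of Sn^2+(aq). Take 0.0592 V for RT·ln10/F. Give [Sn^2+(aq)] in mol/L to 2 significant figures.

The Br₂/Br⁻ couple has the larger reduction potential, so it is the cathode: E°cell = +1.073 − (+0.145) = +0.928 V and n = 2.
From the Nernst equation, log Q = n(E° − E)/0.0592 = 2·(+0.928 − (+0.966))/0.0592 = −1.284.
The balanced reaction is Br2(l) + Sn^2+(aq) → 2 Br^-(aq) + Sn^4+(aq), so Q = ([Br^-(aq)]^2·[Sn^4+(aq)]) / [Sn^2+(aq)].
Solving for the unknown gives log [Sn^2+(aq)] = −2.218, so [Sn^2+(aq)] ≈ 0.0061 M.

0.0061 M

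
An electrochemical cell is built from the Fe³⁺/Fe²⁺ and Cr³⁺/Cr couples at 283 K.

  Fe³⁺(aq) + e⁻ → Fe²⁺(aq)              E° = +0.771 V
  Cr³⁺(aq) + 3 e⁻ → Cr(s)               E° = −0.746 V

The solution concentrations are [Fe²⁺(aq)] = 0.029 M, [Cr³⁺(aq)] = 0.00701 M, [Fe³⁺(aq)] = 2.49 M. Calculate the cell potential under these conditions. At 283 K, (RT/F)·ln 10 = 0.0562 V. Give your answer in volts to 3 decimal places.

The Fe³⁺/Fe²⁺ couple has the more positive E°, so it is the cathode; Cr³⁺/Cr is the anode.
E°cell = E°cat − E°an = +0.771 − (−0.746) = +1.517 V; n = 3.
For the overall reaction 3 Fe³⁺(aq) + Cr(s) → 3 Fe²⁺(aq) + Cr³⁺(aq), Q = ([Fe²⁺(aq)]^3·[Cr³⁺(aq)]) / [Fe³⁺(aq)]^3 = 1.11×10^−8, giving log Q = −7.956.
E = E° − (0.0562/n)·log Q = +1.517 − (0.0562/3)(−7.956) = +1.666 V.

+1.666 V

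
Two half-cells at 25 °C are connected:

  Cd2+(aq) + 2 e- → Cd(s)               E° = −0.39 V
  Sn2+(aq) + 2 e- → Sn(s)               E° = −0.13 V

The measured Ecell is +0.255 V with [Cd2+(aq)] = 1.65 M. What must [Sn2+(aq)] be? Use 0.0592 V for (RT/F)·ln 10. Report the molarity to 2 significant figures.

1.1 M

Sn²⁺/Sn is the cathode (higher E°); E°cell = −0.13 − (−0.39) = +0.26 V with n = 2.
Since E = E° − (0.0592/n)·log Q, log Q = n(E° − E)/0.0592 = 0.169.
Balancing electrons gives Sn2+(aq) + Cd(s) → Sn(s) + Cd2+(aq); thus Q = [Cd2+(aq)] / [Sn2+(aq)].
Substituting the known concentrations and solving, log [Sn2+(aq)] = 0.048 and [Sn2+(aq)] = 1.1 M.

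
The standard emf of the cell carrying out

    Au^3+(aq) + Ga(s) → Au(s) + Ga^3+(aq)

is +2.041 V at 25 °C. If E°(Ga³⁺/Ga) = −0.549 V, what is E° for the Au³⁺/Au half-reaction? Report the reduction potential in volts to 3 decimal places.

In the reaction as written the Au³⁺/Au couple is reduced (cathode) and Ga³⁺/Ga is oxidized (anode), so E°cell = E°(Au³⁺/Au) − E°(Ga³⁺/Ga).
E°(Au³⁺/Au) = E°cell + E°(anode) = +2.041 + (−0.549) = +1.492 V.

+1.492 V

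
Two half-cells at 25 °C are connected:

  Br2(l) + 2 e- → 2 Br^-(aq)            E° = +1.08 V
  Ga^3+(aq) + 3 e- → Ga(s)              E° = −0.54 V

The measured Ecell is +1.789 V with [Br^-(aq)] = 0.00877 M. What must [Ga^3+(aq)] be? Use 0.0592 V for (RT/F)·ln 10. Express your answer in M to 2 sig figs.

0.0040 M

With Br₂/Br⁻ at the cathode and Ga³⁺/Ga at the anode, E°cell = +1.08 − (−0.54) = +1.62 V (n = 6).
Rearranging E = E° − (0.0592/n)·log Q gives log Q = 6(+1.62 − (+1.789))/0.0592 = −17.128.
The balanced reaction is 3 Br2(l) + 2 Ga(s) → 6 Br^-(aq) + 2 Ga^3+(aq), so Q = [Br^-(aq)]^6·[Ga^3+(aq)]^2.
Substituting the known concentrations and solving, log [Ga^3+(aq)] = −2.393 and [Ga^3+(aq)] = 0.0040 M.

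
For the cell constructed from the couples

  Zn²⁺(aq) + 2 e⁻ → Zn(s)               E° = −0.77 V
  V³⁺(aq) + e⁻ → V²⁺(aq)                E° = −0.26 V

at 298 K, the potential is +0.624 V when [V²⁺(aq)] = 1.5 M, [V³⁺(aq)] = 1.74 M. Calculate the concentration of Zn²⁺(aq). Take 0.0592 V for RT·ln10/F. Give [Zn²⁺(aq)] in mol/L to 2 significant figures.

With V³⁺/V²⁺ at the cathode and Zn²⁺/Zn at the anode, E°cell = −0.26 − (−0.77) = +0.51 V (n = 2).
From the Nernst equation, log Q = n(E° − E)/0.0592 = 2·(+0.51 − (+0.624))/0.0592 = −3.851.
Balancing electrons gives 2 V³⁺(aq) + Zn(s) → 2 V²⁺(aq) + Zn²⁺(aq); thus Q = ([V²⁺(aq)]^2·[Zn²⁺(aq)]) / [V³⁺(aq)]^2.
Substituting the known concentrations and solving, log [Zn²⁺(aq)] = −3.722 and [Zn²⁺(aq)] = 0.00019 M.

0.00019 M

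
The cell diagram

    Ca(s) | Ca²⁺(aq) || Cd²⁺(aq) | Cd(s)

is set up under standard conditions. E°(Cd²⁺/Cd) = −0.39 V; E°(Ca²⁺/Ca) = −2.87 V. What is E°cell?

+2.48 V

By convention the left-hand electrode in cell notation is the anode (oxidation) and the right-hand electrode is the cathode (reduction).
E°cell = E°(right) − E°(left) = −0.39 − (−2.87) = +2.48 V.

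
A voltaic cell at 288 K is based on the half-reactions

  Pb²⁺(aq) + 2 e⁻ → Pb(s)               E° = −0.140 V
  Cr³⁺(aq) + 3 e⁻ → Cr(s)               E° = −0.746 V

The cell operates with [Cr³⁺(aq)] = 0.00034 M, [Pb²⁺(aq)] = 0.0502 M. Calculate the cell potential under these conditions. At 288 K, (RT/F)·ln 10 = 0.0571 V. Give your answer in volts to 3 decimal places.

+0.635 V

Pb²⁺/Pb is reduced (cathode, E° = −0.140 V) and Cr³⁺/Cr is oxidized (anode).
The standard potential is −0.140 − (−0.746) = +0.606 V and the balanced reaction transfers n = 6 electrons.
The balanced reaction is 3 Pb²⁺(aq) + 2 Cr(s) → 3 Pb(s) + 2 Cr³⁺(aq), so Q = [Cr³⁺(aq)]^2 / [Pb²⁺(aq)]^3 = 0.000914 and log Q = −3.039.
E = E° − (0.0571/n)·log Q = +0.606 − (0.0571/6)(−3.039) = +0.635 V.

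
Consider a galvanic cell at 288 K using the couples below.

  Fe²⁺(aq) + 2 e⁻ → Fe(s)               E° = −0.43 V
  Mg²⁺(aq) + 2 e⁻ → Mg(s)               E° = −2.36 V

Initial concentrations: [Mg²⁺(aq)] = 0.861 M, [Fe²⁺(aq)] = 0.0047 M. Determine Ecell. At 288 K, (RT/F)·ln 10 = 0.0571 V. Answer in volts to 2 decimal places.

Fe²⁺/Fe is reduced (cathode, E° = −0.43 V) and Mg²⁺/Mg is oxidized (anode).
E°cell = −0.43 − (−2.36) = +1.93 V, with n = 2 electrons transferred.
The balanced reaction is Fe²⁺(aq) + Mg(s) → Fe(s) + Mg²⁺(aq), so Q = [Mg²⁺(aq)] / [Fe²⁺(aq)] = 183 and log Q = 2.263.
Applying E = E° − (RT ln10/nF)·log Q gives +1.93 − (0.0571/2)(2.263) = +1.87 V.

+1.87 V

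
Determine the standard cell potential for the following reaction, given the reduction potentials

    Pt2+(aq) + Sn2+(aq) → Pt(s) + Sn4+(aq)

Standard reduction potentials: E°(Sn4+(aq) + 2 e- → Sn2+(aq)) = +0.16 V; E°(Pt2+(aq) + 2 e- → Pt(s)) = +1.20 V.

Pt2+(aq) gains electrons, so the Pt²⁺/Pt couple is the cathode; the Sn⁴⁺/Sn²⁺ couple is the anode.
E°cell = E°(cathode) − E°(anode) = +1.20 − (+0.16) = +1.04 V.

+1.04 V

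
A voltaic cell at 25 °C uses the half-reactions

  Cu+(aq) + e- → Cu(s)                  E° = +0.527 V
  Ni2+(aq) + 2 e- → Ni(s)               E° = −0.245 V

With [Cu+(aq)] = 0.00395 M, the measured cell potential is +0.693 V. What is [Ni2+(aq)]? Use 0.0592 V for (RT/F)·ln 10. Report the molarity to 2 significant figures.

0.0073 M

Cu⁺/Cu is the cathode (higher E°); E°cell = +0.527 − (−0.245) = +0.772 V with n = 2.
From the Nernst equation, log Q = n(E° − E)/0.0592 = 2·(+0.772 − (+0.693))/0.0592 = 2.669.
Balancing electrons gives 2 Cu+(aq) + Ni(s) → 2 Cu(s) + Ni2+(aq); thus Q = [Ni2+(aq)] / [Cu+(aq)]^2.
Isolating [Ni2+(aq)] in Q = 10^{2.669} yields log [Ni2+(aq)] = −2.138, i.e. 0.0073 M.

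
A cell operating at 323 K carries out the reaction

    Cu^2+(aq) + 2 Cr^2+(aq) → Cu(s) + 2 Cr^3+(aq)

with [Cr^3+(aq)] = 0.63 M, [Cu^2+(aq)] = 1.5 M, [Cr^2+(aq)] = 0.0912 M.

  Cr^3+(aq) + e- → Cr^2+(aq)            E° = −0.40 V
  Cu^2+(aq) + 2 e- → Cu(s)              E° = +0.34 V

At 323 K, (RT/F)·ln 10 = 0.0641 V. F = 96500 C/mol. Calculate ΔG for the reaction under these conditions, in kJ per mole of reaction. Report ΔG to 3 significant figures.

The standard cell potential is +0.34 − (−0.40) = +0.74 V, with n = 2 electrons in the balanced equation.
Q = [Cr^3+(aq)]^2 / ([Cu^2+(aq)]·[Cr^2+(aq)]^2) = 31.8, so log Q = 1.503 and E = +0.74 − (0.0641/2)(1.503) = +0.6918 V.
Then ΔG = −nFE = −2 × 96500 × +0.6918 J/mol = −134 kJ/mol.

−134 kJ/mol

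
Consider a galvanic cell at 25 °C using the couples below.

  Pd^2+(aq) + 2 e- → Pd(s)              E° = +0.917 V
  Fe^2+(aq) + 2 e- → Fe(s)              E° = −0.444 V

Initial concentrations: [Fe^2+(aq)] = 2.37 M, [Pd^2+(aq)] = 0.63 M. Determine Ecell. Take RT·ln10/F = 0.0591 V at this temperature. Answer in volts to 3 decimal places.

Since E°(Pd²⁺/Pd) > E°(Fe²⁺/Fe), Pd²⁺/Pd serves as the cathode.
E°cell = E°cat − E°an = +0.917 − (−0.444) = +1.361 V; n = 2.
For the overall reaction Pd^2+(aq) + Fe(s) → Pd(s) + Fe^2+(aq), Q = [Fe^2+(aq)] / [Pd^2+(aq)] = 3.76, giving log Q = 0.575.
By the Nernst equation, E = +1.361 − (0.0591/2)·(0.575) = +1.344 V.

+1.344 V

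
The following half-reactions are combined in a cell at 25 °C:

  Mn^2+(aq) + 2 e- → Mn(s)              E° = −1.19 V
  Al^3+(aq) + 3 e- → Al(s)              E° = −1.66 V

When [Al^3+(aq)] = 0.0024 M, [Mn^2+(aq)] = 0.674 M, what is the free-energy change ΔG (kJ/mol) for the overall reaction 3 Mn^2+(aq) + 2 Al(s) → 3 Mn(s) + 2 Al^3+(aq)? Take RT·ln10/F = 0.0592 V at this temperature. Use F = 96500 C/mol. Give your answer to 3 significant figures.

The standard cell potential is −1.19 − (−1.66) = +0.47 V, with n = 6 electrons in the balanced equation.
The reaction quotient is [Al^3+(aq)]^2 / [Mn^2+(aq)]^3 = 1.88×10^−5; by Nernst, E = +0.47 − (0.0592/6)(−4.726) = +0.5166 V.
Finally ΔG = −nFE = −(6)(96500 C/mol)(+0.5166 V) = −299 kJ/mol.

−299 kJ/mol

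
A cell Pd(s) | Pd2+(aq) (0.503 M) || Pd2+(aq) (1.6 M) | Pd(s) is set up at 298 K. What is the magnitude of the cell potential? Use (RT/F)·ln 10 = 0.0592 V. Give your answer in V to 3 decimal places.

0.015 V

For a concentration cell E°cell = 0, since both electrodes use the same couple.
The compartment with the higher Pd2+(aq) concentration (1.6 M) acts as the cathode; ions are reduced there and produced at the dilute (0.503 M) anode.
With n = 2, Ecell = −(0.0592/2)·log([dilute]/[conc]) = −(0.0592/2)·log(0.503/1.6) = +0.015 V.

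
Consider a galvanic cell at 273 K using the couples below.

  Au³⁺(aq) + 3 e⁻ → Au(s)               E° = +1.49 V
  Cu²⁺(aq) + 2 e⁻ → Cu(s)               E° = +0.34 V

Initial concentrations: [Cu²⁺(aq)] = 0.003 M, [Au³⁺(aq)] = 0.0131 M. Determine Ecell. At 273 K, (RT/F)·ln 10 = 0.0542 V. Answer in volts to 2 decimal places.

+1.18 V

Since E°(Au³⁺/Au) > E°(Cu²⁺/Cu), Au³⁺/Au serves as the cathode.
E°cell = +1.49 − (+0.34) = +1.15 V, with n = 6 electrons transferred.
The balanced reaction is 2 Au³⁺(aq) + 3 Cu(s) → 2 Au(s) + 3 Cu²⁺(aq), so Q = [Cu²⁺(aq)]^3 / [Au³⁺(aq)]^2 = 0.000157 and log Q = −3.803.
By the Nernst equation, E = +1.15 − (0.0542/6)·(−3.803) = +1.18 V.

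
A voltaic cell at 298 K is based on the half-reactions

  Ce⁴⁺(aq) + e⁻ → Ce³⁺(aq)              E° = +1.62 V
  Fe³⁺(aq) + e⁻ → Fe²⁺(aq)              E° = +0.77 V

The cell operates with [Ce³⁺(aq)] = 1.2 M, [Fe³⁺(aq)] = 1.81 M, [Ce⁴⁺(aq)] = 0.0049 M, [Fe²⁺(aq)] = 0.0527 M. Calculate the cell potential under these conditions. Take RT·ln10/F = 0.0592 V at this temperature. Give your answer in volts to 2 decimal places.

Since E°(Ce⁴⁺/Ce³⁺) > E°(Fe³⁺/Fe²⁺), Ce⁴⁺/Ce³⁺ serves as the cathode.
E°cell = E°cat − E°an = +1.62 − (+0.77) = +0.85 V; n = 1.
Balancing gives Ce⁴⁺(aq) + Fe²⁺(aq) → Ce³⁺(aq) + Fe³⁺(aq); hence Q = ([Ce³⁺(aq)]·[Fe³⁺(aq)]) / ([Ce⁴⁺(aq)]·[Fe²⁺(aq)]) = 8.41×10^3 (log Q = 3.925).
By the Nernst equation, E = +0.85 − (0.0592/1)·(3.925) = +0.62 V.

+0.62 V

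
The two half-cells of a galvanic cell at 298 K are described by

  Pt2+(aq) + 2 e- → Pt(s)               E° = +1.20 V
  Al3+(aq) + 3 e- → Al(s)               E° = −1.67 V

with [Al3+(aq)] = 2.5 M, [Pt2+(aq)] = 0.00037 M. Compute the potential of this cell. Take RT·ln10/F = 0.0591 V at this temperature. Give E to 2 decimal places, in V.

The Pt²⁺/Pt couple has the more positive E°, so it is the cathode; Al³⁺/Al is the anode.
The standard potential is +1.20 − (−1.67) = +2.87 V and the balanced reaction transfers n = 6 electrons.
For the overall reaction 3 Pt2+(aq) + 2 Al(s) → 3 Pt(s) + 2 Al3+(aq), Q = [Al3+(aq)]^2 / [Pt2+(aq)]^3 = 1.23×10^11, giving log Q = 11.091.
E = E° − (0.0591/n)·log Q = +2.87 − (0.0591/6)(11.091) = +2.76 V.

+2.76 V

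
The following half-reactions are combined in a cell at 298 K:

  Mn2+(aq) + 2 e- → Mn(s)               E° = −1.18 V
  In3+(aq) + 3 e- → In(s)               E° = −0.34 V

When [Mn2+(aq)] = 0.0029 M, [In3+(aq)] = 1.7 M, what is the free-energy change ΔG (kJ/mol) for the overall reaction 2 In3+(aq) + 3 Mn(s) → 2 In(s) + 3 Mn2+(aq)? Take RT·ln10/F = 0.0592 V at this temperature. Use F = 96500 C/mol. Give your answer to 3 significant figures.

−533 kJ/mol

The standard cell potential is −0.34 − (−1.18) = +0.84 V, with n = 6 electrons in the balanced equation.
The reaction quotient is [Mn2+(aq)]^3 / [In3+(aq)]^2 = 8.44×10^−9; by Nernst, E = +0.84 − (0.0592/6)(−8.074) = +0.9197 V.
Then ΔG = −nFE = −6 × 96500 × +0.9197 J/mol = −533 kJ/mol.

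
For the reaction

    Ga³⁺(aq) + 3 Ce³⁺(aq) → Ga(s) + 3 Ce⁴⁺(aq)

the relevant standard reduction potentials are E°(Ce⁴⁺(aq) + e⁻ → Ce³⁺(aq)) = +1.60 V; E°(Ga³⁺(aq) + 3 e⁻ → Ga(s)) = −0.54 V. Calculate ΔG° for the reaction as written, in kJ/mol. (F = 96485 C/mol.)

In the reaction as written Ga³⁺(aq) is reduced, so the Ga³⁺/Ga couple is the cathode and Ce⁴⁺/Ce³⁺ is the anode.
E°cell = −0.54 − (+1.60) = −2.14 V; balancing electrons gives n = 3.
ΔG° = −nFE°cell = −(3)(96485)(−2.14) J/mol = +619 kJ/mol.

+619 kJ/mol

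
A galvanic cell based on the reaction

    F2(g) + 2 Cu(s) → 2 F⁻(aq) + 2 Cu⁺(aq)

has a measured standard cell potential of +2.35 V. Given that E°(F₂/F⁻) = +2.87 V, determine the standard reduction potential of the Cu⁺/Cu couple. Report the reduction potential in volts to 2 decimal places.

In the reaction as written the F₂/F⁻ couple is reduced (cathode) and Cu⁺/Cu is oxidized (anode), so E°cell = E°(F₂/F⁻) − E°(Cu⁺/Cu).
E°(Cu⁺/Cu) = E°(cathode) − E°cell = +2.87 − (+2.35) = +0.52 V.

+0.52 V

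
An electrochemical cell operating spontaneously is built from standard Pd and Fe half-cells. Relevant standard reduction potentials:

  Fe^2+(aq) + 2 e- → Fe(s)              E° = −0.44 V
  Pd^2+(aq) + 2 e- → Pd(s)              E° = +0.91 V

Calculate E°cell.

The Pd²⁺/Pd couple has the higher E°, so Pd ion is reduced (cathode) and Fe is oxidized (anode).
E°cell = E°(cathode) − E°(anode) = +0.91 − (−0.44) = +1.35 V.

+1.35 V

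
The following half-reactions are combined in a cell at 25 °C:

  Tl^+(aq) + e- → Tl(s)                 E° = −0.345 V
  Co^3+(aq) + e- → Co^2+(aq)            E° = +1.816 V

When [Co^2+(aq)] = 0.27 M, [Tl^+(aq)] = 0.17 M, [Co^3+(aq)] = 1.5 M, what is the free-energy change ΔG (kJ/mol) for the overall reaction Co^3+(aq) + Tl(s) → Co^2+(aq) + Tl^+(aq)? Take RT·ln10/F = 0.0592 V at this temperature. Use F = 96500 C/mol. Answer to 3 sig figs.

The standard cell potential is +1.816 − (−0.345) = +2.161 V, with n = 1 electron in the balanced equation.
Here Q = ([Co^2+(aq)]·[Tl^+(aq)]) / [Co^3+(aq)] = 0.0306 (log Q = −1.514), giving E = +2.161 − (0.0592/1)·(−1.514) = +2.2506 V.
Finally ΔG = −nFE = −(1)(96500 C/mol)(+2.2506 V) = −217 kJ/mol.

−217 kJ/mol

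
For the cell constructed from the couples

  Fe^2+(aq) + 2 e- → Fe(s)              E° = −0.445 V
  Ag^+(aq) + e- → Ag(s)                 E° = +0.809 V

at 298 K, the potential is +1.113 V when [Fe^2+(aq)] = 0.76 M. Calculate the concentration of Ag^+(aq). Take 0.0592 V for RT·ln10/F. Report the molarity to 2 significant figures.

0.0036 M

With Ag⁺/Ag at the cathode and Fe²⁺/Fe at the anode, E°cell = +0.809 − (−0.445) = +1.254 V (n = 2).
From the Nernst equation, log Q = n(E° − E)/0.0592 = 2·(+1.254 − (+1.113))/0.0592 = 4.764.
The balanced reaction is 2 Ag^+(aq) + Fe(s) → 2 Ag(s) + Fe^2+(aq), so Q = [Fe^2+(aq)] / [Ag^+(aq)]^2.
Solving for the unknown gives log [Ag^+(aq)] = −2.442, so [Ag^+(aq)] ≈ 0.0036 M.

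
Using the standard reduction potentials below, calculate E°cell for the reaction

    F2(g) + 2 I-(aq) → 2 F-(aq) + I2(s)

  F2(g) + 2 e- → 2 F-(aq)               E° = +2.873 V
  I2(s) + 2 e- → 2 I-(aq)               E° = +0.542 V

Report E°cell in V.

+2.331 V

In the reaction as written, F2(g) is reduced (cathode) and I2(s) is produced by oxidation at the anode.
E°cell = E°(cathode) − E°(anode) = +2.873 − (+0.542) = +2.331 V.
The positive value indicates the reaction is spontaneous as written.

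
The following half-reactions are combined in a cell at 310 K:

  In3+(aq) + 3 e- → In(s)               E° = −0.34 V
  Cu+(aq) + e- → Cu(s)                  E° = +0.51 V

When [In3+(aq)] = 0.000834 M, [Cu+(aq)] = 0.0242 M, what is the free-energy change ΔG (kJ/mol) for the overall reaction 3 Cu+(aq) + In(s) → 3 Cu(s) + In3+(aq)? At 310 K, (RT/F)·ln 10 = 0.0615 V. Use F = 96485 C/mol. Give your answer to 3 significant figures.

−236 kJ/mol

E°cell = +0.51 − (−0.34) = +0.85 V; the balanced reaction transfers n = 3 electrons.
Q = [In3+(aq)] / [Cu+(aq)]^3 = 58.8, so log Q = 1.770 and E = +0.85 − (0.0615/3)(1.770) = +0.8137 V.
Then ΔG = −nFE = −3 × 96485 × +0.8137 J/mol = −236 kJ/mol.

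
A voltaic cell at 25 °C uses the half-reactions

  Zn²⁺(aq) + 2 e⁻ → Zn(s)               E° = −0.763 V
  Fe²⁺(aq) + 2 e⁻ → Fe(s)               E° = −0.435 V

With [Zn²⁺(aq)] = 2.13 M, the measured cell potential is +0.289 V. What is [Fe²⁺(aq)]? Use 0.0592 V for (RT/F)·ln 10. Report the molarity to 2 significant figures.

The Fe²⁺/Fe couple has the larger reduction potential, so it is the cathode: E°cell = −0.435 − (−0.763) = +0.328 V and n = 2.
From the Nernst equation, log Q = n(E° − E)/0.0592 = 2·(+0.328 − (+0.289))/0.0592 = 1.318.
For Fe²⁺(aq) + Zn(s) → Fe(s) + Zn²⁺(aq), the reaction quotient is Q = [Zn²⁺(aq)] / [Fe²⁺(aq)].
Solving for the unknown gives log [Fe²⁺(aq)] = −0.990, so [Fe²⁺(aq)] ≈ 0.10 M.

0.10 M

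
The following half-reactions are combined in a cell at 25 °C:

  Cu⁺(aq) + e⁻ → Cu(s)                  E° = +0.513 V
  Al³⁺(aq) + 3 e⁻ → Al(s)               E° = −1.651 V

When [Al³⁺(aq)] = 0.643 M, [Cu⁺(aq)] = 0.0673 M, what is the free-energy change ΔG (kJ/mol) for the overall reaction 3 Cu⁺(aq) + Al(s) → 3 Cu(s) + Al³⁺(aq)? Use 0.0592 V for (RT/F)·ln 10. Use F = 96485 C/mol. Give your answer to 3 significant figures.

The standard cell potential is +0.513 − (−1.651) = +2.164 V, with n = 3 electrons in the balanced equation.
Here Q = [Al³⁺(aq)] / [Cu⁺(aq)]^3 = 2.11×10^3 (log Q = 3.324), giving E = +2.164 − (0.0592/3)·(3.324) = +2.0984 V.
ΔG = −nFE = −(3)(96485)(+2.0984) J/mol = −607 kJ/mol.

−607 kJ/mol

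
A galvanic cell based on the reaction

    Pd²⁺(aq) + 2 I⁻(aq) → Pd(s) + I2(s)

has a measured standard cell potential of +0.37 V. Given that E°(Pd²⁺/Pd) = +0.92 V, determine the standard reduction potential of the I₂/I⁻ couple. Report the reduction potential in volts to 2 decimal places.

In the reaction as written the Pd²⁺/Pd couple is reduced (cathode) and I₂/I⁻ is oxidized (anode), so E°cell = E°(Pd²⁺/Pd) − E°(I₂/I⁻).
E°(I₂/I⁻) = E°(cathode) − E°cell = +0.92 − (+0.37) = +0.55 V.

+0.55 V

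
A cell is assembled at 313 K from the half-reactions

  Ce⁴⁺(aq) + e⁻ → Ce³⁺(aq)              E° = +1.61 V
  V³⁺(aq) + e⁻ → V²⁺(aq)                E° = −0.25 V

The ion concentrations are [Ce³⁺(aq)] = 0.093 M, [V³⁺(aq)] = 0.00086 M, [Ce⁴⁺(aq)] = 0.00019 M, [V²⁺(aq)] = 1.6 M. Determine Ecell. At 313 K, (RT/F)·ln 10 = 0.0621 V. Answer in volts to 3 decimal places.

+1.896 V

Since E°(Ce⁴⁺/Ce³⁺) > E°(V³⁺/V²⁺), Ce⁴⁺/Ce³⁺ serves as the cathode.
E°cell = E°cat − E°an = +1.61 − (−0.25) = +1.86 V; n = 1.
For the overall reaction Ce⁴⁺(aq) + V²⁺(aq) → Ce³⁺(aq) + V³⁺(aq), Q = ([Ce³⁺(aq)]·[V³⁺(aq)]) / ([Ce⁴⁺(aq)]·[V²⁺(aq)]) = 0.263, giving log Q = −0.580.
By the Nernst equation, E = +1.86 − (0.0621/1)·(−0.580) = +1.896 V.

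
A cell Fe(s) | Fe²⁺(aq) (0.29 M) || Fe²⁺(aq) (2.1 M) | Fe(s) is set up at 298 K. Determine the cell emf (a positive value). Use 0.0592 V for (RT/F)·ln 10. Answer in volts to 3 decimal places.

For a concentration cell E°cell = 0, since both electrodes use the same couple.
The compartment with the higher Fe²⁺(aq) concentration (2.1 M) acts as the cathode; ions are reduced there and produced at the dilute (0.29 M) anode.
With n = 2, Ecell = −(0.0592/2)·log([dilute]/[conc]) = −(0.0592/2)·log(0.29/2.1) = +0.025 V.

0.025 V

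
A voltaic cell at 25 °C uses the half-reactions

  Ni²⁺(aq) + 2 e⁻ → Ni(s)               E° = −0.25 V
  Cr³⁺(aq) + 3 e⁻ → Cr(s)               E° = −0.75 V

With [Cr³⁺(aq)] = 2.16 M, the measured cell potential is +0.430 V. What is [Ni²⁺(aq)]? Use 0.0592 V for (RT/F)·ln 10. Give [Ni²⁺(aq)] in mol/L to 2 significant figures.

0.0072 M

With Ni²⁺/Ni at the cathode and Cr³⁺/Cr at the anode, E°cell = −0.25 − (−0.75) = +0.50 V (n = 6).
Since E = E° − (0.0592/n)·log Q, log Q = n(E° − E)/0.0592 = 7.095.
Balancing electrons gives 3 Ni²⁺(aq) + 2 Cr(s) → 3 Ni(s) + 2 Cr³⁺(aq); thus Q = [Cr³⁺(aq)]^2 / [Ni²⁺(aq)]^3.
Substituting the known concentrations and solving, log [Ni²⁺(aq)] = −2.142 and [Ni²⁺(aq)] = 0.0072 M.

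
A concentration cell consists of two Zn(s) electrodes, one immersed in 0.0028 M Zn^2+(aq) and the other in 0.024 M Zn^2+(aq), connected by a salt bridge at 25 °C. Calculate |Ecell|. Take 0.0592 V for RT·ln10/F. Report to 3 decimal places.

For a concentration cell E°cell = 0, since both electrodes use the same couple.
The compartment with the higher Zn^2+(aq) concentration (0.024 M) acts as the cathode; ions are reduced there and produced at the dilute (0.0028 M) anode.
With n = 2, Ecell = −(0.0592/2)·log([dilute]/[conc]) = −(0.0592/2)·log(0.0028/0.024) = +0.028 V.

0.028 V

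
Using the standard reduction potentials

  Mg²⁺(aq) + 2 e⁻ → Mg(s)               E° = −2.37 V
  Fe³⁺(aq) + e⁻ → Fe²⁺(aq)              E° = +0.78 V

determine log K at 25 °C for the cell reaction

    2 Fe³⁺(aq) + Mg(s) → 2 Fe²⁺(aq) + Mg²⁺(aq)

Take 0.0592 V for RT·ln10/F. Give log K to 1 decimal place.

log K = 106.4

The Fe³⁺/Fe²⁺ couple is reduced (cathode); E°cell = +0.78 − (−2.37) = +3.15 V with n = 2.
At equilibrium E = 0, so log K = nE°cell / 0.0592 = (2)(+3.15) / 0.0592 = 106.4.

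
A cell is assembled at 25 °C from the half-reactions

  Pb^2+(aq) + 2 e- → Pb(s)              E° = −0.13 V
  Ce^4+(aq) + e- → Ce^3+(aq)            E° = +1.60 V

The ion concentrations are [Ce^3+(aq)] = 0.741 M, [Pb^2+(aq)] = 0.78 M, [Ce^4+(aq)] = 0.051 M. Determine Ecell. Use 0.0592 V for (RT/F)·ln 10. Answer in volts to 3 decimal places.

+1.664 V

Ce⁴⁺/Ce³⁺ is reduced (cathode, E° = +1.60 V) and Pb²⁺/Pb is oxidized (anode).
E°cell = +1.60 − (−0.13) = +1.73 V, with n = 2 electrons transferred.
The balanced reaction is 2 Ce^4+(aq) + Pb(s) → 2 Ce^3+(aq) + Pb^2+(aq), so Q = ([Ce^3+(aq)]^2·[Pb^2+(aq)]) / [Ce^4+(aq)]^2 = 165 and log Q = 2.217.
By the Nernst equation, E = +1.73 − (0.0592/2)·(2.217) = +1.664 V.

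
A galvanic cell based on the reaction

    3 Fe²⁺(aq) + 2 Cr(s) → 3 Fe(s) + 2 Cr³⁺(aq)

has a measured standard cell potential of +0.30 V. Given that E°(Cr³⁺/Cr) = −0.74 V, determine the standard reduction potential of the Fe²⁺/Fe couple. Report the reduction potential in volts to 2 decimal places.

−0.44 V

In the reaction as written the Fe²⁺/Fe couple is reduced (cathode) and Cr³⁺/Cr is oxidized (anode), so E°cell = E°(Fe²⁺/Fe) − E°(Cr³⁺/Cr).
E°(Fe²⁺/Fe) = E°cell + E°(anode) = +0.30 + (−0.74) = −0.44 V.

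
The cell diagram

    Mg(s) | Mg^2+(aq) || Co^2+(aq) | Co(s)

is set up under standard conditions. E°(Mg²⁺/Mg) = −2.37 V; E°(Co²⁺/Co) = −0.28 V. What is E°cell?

+2.09 V

By convention the left-hand electrode in cell notation is the anode (oxidation) and the right-hand electrode is the cathode (reduction).
E°cell = E°(right) − E°(left) = −0.28 − (−2.37) = +2.09 V.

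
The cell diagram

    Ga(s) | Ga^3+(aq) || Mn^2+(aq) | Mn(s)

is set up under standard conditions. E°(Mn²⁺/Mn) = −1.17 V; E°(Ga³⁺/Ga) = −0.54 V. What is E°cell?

By convention the left-hand electrode in cell notation is the anode (oxidation) and the right-hand electrode is the cathode (reduction).
E°cell = E°(right) − E°(left) = −1.17 − (−0.54) = −0.63 V.
The negative sign shows that, as written, the cell would require an external voltage to drive the reaction.

−0.63 V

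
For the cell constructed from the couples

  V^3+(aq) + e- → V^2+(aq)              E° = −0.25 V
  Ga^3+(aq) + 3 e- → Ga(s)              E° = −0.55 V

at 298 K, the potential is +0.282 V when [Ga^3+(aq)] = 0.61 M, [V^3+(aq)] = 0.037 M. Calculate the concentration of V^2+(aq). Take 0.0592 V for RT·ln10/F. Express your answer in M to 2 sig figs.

0.088 M

V³⁺/V²⁺ is the cathode (higher E°); E°cell = −0.25 − (−0.55) = +0.30 V with n = 3.
From the Nernst equation, log Q = n(E° − E)/0.0592 = 3·(+0.30 − (+0.282))/0.0592 = 0.912.
For 3 V^3+(aq) + Ga(s) → 3 V^2+(aq) + Ga^3+(aq), the reaction quotient is Q = ([V^2+(aq)]^3·[Ga^3+(aq)]) / [V^3+(aq)]^3.
Substituting the known concentrations and solving, log [V^2+(aq)] = −1.056 and [V^2+(aq)] = 0.088 M.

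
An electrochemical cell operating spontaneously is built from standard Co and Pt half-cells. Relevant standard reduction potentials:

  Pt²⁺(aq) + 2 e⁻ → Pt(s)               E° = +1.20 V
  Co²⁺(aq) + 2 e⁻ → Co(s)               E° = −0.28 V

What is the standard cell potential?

The Pt²⁺/Pt couple has the higher E°, so Pt ion is reduced (cathode) and Co is oxidized (anode).
E°cell = E°(cathode) − E°(anode) = +1.20 − (−0.28) = +1.48 V.

+1.48 V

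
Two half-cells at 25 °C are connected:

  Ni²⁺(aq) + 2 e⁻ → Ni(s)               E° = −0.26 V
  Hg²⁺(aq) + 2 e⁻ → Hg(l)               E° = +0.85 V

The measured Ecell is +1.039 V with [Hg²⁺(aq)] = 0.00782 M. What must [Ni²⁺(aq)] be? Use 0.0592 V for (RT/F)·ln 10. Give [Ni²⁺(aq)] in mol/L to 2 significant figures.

2.0 M

The Hg²⁺/Hg couple has the larger reduction potential, so it is the cathode: E°cell = +0.85 − (−0.26) = +1.11 V and n = 2.
Rearranging E = E° − (0.0592/n)·log Q gives log Q = 2(+1.11 − (+1.039))/0.0592 = 2.399.
Balancing electrons gives Hg²⁺(aq) + Ni(s) → Hg(l) + Ni²⁺(aq); thus Q = [Ni²⁺(aq)] / [Hg²⁺(aq)].
Solving for the unknown gives log [Ni²⁺(aq)] = 0.292, so [Ni²⁺(aq)] ≈ 2.0 M.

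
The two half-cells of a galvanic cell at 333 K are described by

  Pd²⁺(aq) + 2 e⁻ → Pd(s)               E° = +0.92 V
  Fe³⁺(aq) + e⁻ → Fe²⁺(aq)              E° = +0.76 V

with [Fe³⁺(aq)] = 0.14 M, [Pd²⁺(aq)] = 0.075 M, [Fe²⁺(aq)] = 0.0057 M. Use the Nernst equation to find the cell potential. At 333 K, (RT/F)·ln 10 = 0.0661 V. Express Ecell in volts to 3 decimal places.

+0.031 V

The Pd²⁺/Pd couple has the more positive E°, so it is the cathode; Fe³⁺/Fe²⁺ is the anode.
The standard potential is +0.92 − (+0.76) = +0.16 V and the balanced reaction transfers n = 2 electrons.
For the overall reaction Pd²⁺(aq) + 2 Fe²⁺(aq) → Pd(s) + 2 Fe³⁺(aq), Q = [Fe³⁺(aq)]^2 / ([Pd²⁺(aq)]·[Fe²⁺(aq)]^2) = 8.04×10^3, giving log Q = 3.905.
E = E° − (0.0661/n)·log Q = +0.16 − (0.0661/2)(3.905) = +0.031 V.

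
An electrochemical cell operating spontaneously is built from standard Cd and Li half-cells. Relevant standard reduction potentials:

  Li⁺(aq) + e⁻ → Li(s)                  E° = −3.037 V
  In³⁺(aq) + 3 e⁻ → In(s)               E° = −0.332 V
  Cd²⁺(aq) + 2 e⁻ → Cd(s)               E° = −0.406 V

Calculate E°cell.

The Cd²⁺/Cd couple has the higher E°, so Cd ion is reduced (cathode) and Li is oxidized (anode).
E°cell = E°(cathode) − E°(anode) = −0.406 − (−3.037) = +2.631 V.

+2.631 V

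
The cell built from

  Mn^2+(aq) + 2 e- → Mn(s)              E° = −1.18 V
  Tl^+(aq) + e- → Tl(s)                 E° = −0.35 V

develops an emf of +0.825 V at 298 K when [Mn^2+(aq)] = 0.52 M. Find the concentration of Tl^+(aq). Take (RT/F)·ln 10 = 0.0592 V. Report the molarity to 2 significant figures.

The Tl⁺/Tl couple has the larger reduction potential, so it is the cathode: E°cell = −0.35 − (−1.18) = +0.83 V and n = 2.
Since E = E° − (0.0592/n)·log Q, log Q = n(E° − E)/0.0592 = 0.169.
For 2 Tl^+(aq) + Mn(s) → 2 Tl(s) + Mn^2+(aq), the reaction quotient is Q = [Mn^2+(aq)] / [Tl^+(aq)]^2.
Substituting the known concentrations and solving, log [Tl^+(aq)] = −0.226 and [Tl^+(aq)] = 0.59 M.

0.59 M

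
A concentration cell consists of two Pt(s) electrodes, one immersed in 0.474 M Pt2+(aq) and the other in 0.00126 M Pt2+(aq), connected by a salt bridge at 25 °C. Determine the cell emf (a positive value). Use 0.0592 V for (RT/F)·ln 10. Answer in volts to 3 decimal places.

0.076 V

For a concentration cell E°cell = 0, since both electrodes use the same couple.
The compartment with the higher Pt2+(aq) concentration (0.474 M) acts as the cathode; ions are reduced there and produced at the dilute (0.00126 M) anode.
With n = 2, Ecell = −(0.0592/2)·log([dilute]/[conc]) = −(0.0592/2)·log(0.00126/0.474) = +0.076 V.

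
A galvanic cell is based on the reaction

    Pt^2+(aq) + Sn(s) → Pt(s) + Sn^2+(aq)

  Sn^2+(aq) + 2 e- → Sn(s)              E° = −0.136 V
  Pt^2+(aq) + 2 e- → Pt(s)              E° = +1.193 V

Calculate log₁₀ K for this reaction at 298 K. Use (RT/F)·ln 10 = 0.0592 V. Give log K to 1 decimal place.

log K = 44.9

The Pt²⁺/Pt couple is reduced (cathode); E°cell = +1.193 − (−0.136) = +1.329 V with n = 2.
At equilibrium E = 0, so log K = nE°cell / 0.0592 = (2)(+1.329) / 0.0592 = 44.9.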